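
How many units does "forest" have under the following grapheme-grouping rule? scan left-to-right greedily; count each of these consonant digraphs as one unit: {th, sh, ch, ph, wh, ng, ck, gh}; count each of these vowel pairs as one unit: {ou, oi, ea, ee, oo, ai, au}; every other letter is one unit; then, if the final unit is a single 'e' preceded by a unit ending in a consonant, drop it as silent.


Word: "forest" (6 letters)
Left-to-right scan:
  (1) 'f' (letter)
  (2) 'o' (letter)
  (3) 'r' (letter)
  (4) 'e' (letter)
  (5) 's' (letter)
  (6) 't' (letter)
Units from scan: 6
Sound units = 6 units


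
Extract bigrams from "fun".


Word: "fun" (length 3)
Number of bigrams = 3 - 2 + 1 = 2
  Position 0: "fu"
  Position 1: "un"
Bigrams = "fu", "un"


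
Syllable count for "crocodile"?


Word: "crocodile"
Syllable breakdown: croc / o / dile
Counting: 3 parts
= 3 syllables


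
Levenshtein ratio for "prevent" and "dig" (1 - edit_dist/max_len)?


Word 1: "prevent" (length 7)
Word 2: "dig" (length 3)
One optimal edit sequence:
  1. delete 'p'  (+1)
  2. delete 'r'  (+1)
  3. delete 'e'  (+1)
  4. delete 'v'  (+1)
  5. substitute 'e' -> 'd'  (+1)
  6. substitute 'n' -> 'i'  (+1)
  7. substitute 't' -> 'g'  (+1)
Edit distance = 7
Max length = max(7, 3) = 7
Similarity = 1 - 7/7
= 0.0000


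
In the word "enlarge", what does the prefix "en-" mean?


Prefix: en-
Example: enlarge = en- + large
Meaning = cause to / put into


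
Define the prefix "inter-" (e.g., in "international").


Prefix: inter-
As in: international -> inter- + national
Meaning = between


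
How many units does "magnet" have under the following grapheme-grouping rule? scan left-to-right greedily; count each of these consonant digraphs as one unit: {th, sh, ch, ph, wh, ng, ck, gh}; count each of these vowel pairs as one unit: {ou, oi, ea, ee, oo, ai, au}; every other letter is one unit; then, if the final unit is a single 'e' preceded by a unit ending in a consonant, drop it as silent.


Word: "magnet" (6 letters)
Left-to-right scan:
  [1] 'm' (letter)
  [2] 'a' (letter)
  [3] 'g' (letter)
  [4] 'n' (letter)
  [5] 'e' (letter)
  [6] 't' (letter)
Units from scan: 6
Sound units = 6 units


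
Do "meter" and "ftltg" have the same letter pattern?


Pattern of "meter": [0, 1, 2, 1, 3]
Pattern of "ftltg": [0, 1, 2, 1, 3]
Patterns match
Same pattern = Yes


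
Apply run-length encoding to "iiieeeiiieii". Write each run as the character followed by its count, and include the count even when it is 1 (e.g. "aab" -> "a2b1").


String: "iiieeeiiieii"
Scanning for consecutive runs:
  'i' x 3
  'e' x 3
  'i' x 3
  'e' x 1
  'i' x 2
RLE = "i3e3i3e1i2"


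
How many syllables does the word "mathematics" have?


Word: "mathematics"
Syllable breakdown: math · e · mat · ics
Counting: 4 parts
= 4 syllables


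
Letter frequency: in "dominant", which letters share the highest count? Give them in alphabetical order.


Word: "dominant"
Letter counts:
  'a': 1
  'd': 1
  'i': 1
  'm': 1
  'n': 2
  'o': 1
  't': 1
Maximum count = 2
Most frequent = 'n' (2 times each)


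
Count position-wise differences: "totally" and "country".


Comparing character by character (same length = 7):
  Pos 0: 't' vs 'c' !=
  Pos 1: 'o' vs 'o' =
  Pos 2: 't' vs 'u' !=
  Pos 3: 'a' vs 'n' !=
  Pos 4: 'l' vs 't' !=
  Pos 5: 'l' vs 'r' !=
  Pos 6: 'y' vs 'y' =
Hamming distance = 5


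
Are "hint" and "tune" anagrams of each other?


Word 1: "hint" → sorted: hint
Word 2: "tune" → sorted: entu
Same letters? hint != entu
Anagram = No


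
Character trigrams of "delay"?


Word: "delay" (length 5)
Number of trigrams = 5 - 3 + 1 = 3
  Position 0: "del"
  Position 1: "ela"
  Position 2: "lay"
Trigrams = "del", "ela", "lay"


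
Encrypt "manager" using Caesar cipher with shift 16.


Word: "manager"
Shift: 16
Each letter → (letter + shift) mod 26:
  'm' (12) + 16 = 2 → 'c'
  'a' (0) + 16 = 16 → 'q'
  'n' (13) + 16 = 3 → 'd'
  'a' (0) + 16 = 16 → 'q'
  'g' (6) + 16 = 22 → 'w'
  'e' (4) + 16 = 20 → 'u'
  'r' (17) + 16 = 7 → 'h'
Result = "cqdqwuh"


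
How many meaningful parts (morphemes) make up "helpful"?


Word: "helpful"
Morphemes: help | -ful
Each morpheme carries meaning
= 2 morphemes


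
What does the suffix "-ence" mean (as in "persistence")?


Suffix: -ence
Example: persistence = persist + -ence
Meaning = state of


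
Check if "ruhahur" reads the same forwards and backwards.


Word: "ruhahur"
Reversed: "ruhahur"
Forward == Backward? ruhahur == ruhahur
Palindrome = Yes


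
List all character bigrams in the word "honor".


Word: "honor" (length 5)
Number of bigrams = 5 - 2 + 1 = 4
  Position 0: "ho"
  Position 1: "on"
  Position 2: "no"
  Position 3: "or"
Bigrams = "ho", "on", "no", "or"


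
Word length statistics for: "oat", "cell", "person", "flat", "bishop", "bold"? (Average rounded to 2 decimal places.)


Lengths: "oat"=3, "cell"=4, "person"=6, "flat"=4, "bishop"=6, "bold"=4
Sum = 27, Count = 6
Average = 27/6 = 4.50
= avg=4.50, min=3, max=6


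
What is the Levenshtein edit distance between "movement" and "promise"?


Word 1: "movement" (length 8)
Word 2: "promise" (length 7)
One optimal edit sequence (insert/delete/substitute each cost 1):
  1. delete 'm'  (+1)
  2. substitute 'o' -> 'p'  (+1)
  3. substitute 'v' -> 'r'  (+1)
  4. substitute 'e' -> 'o'  (+1)
  5. keep 'm'
  6. substitute 'e' -> 'i'  (+1)
  7. substitute 'n' -> 's'  (+1)
  8. substitute 't' -> 'e'  (+1)
Total edit operations: 7
Edit distance = 7


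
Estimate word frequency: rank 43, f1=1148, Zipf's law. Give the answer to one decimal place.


Zipf's law: f(r) = f(1) / r
f(1) = 1148
f(43) = 1148 / 43
= 26.7 occurrences


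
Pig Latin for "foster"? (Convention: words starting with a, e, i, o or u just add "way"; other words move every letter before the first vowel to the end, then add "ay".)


Word: "foster"
Starts with consonant(s) → move to end, add 'ay'
Consonant cluster: "f"
Pig Latin = "osterfay"


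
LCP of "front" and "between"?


Word 1: "front"
Word 2: "between"
Comparing from start:
  Pos 0: 'f' != 'b' (stop)
LCP = "" (length 0)


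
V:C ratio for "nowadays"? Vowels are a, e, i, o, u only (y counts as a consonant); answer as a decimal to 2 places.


Word: "nowadays"
Vowels (a,e,i,o,u): 3
Consonants: 5
Ratio = 3/5
= 0.60


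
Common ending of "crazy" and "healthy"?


Word 1: "crazy"
Word 2: "healthy"
Comparing from end:
  Pos -1: 'y' == 'y'
  Pos -2: 'z' != 'h' (stop)
LCS = "y" (length 1)


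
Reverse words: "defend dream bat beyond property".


Original: "defend dream bat beyond property"
Words (1..n): defend | dream | bat | beyond | property
Reversed (n..1): property | beyond | bat | dream | defend
Result = "property beyond bat dream defend"


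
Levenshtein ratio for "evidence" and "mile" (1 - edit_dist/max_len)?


Word 1: "evidence" (length 8)
Word 2: "mile" (length 4)
One optimal edit sequence:
  1. delete 'e'  (+1)
  2. substitute 'v' -> 'm'  (+1)
  3. keep 'i'
  4. delete 'd'  (+1)
  5. delete 'e'  (+1)
  6. delete 'n'  (+1)
  7. substitute 'c' -> 'l'  (+1)
  8. keep 'e'
Edit distance = 6
Max length = max(8, 4) = 8
Similarity = 1 - 6/8
= 0.2500


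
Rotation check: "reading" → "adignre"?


Word: "reading", Candidate: "adignre"
Method: check if candidate is substring of word+word
"readingreading" contains "adignre"? No
Is rotation = No


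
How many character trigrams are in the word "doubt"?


Word: "doubt" (length 5)
Number of 3-grams = length - 3 + 1 = 5 - 3 + 1
= 3


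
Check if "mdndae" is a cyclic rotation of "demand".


Word: "demand", Candidate: "mdndae"
Method: check if candidate is substring of word+word
"demanddemand" contains "mdndae"? No
Is rotation = No


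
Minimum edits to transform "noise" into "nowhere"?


Word 1: "noise" (length 5)
Word 2: "nowhere" (length 7)
One optimal edit sequence (insert/delete/substitute each cost 1):
  1. keep 'n'
  2. keep 'o'
  3. insert 'w'  (+1)
  4. insert 'h'  (+1)
  5. substitute 'i' -> 'e'  (+1)
  6. substitute 's' -> 'r'  (+1)
  7. keep 'e'
Total edit operations: 4
Edit distance = 4


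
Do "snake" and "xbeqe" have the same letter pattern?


Pattern of "snake": [0, 1, 2, 3, 4]
Pattern of "xbeqe": [0, 1, 2, 3, 2]
Patterns do not match
Same pattern = No


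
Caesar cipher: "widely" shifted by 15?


Word: "widely"
Shift: 15
Each letter → (letter + shift) mod 26:
  'w' (22) + 15 = 11 → 'l'
  'i' (8) + 15 = 23 → 'x'
  'd' (3) + 15 = 18 → 's'
  'e' (4) + 15 = 19 → 't'
  'l' (11) + 15 = 0 → 'a'
  'y' (24) + 15 = 13 → 'n'
Result = "lxstan"


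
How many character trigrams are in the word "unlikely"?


Word: "unlikely" (length 8)
Number of 3-grams = length - 3 + 1 = 8 - 3 + 1
= 6


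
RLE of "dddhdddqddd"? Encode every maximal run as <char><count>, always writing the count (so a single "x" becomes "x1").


String: "dddhdddqddd"
Scanning for consecutive runs:
  'd' x 3
  'h' x 1
  'd' x 3
  'q' x 1
  'd' x 3
RLE = "d3h1d3q1d3"


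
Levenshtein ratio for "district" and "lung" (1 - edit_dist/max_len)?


Word 1: "district" (length 8)
Word 2: "lung" (length 4)
One optimal edit sequence:
  1. delete 'd'  (+1)
  2. delete 'i'  (+1)
  3. delete 's'  (+1)
  4. delete 't'  (+1)
  5. substitute 'r' -> 'l'  (+1)
  6. substitute 'i' -> 'u'  (+1)
  7. substitute 'c' -> 'n'  (+1)
  8. substitute 't' -> 'g'  (+1)
Edit distance = 8
Max length = max(8, 4) = 8
Similarity = 1 - 8/8
= 0.0000


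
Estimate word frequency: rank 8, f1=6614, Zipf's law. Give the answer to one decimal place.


Zipf's law: f(r) = f(1) / r
f(1) = 6614
f(8) = 6614 / 8
= 826.8 occurrences


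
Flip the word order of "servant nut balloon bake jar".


Original: "servant nut balloon bake jar"
Words (1..n): servant | nut | balloon | bake | jar
Reversed (n..1): jar | bake | balloon | nut | servant
Result = "jar bake balloon nut servant"


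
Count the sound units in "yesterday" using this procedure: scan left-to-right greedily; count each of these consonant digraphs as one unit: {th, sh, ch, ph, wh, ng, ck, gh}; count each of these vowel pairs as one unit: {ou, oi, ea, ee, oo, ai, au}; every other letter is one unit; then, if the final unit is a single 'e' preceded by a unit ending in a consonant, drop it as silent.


Word: "yesterday" (9 letters)
Left-to-right scan:
  [1] 'y' (letter)
  [2] 'e' (letter)
  [3] 's' (letter)
  [4] 't' (letter)
  [5] 'e' (letter)
  [6] 'r' (letter)
  [7] 'd' (letter)
  [8] 'a' (letter)
  [9] 'y' (letter)
Units from scan: 9
Sound units = 9 units


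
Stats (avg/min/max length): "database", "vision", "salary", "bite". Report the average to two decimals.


Lengths: "database"=8, "vision"=6, "salary"=6, "bite"=4
Sum = 24, Count = 4
Average = 24/4 = 6.00
= avg=6.00, min=4, max=8


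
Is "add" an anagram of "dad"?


Word 1: "dad" → sorted: add
Word 2: "add" → sorted: add
Same letters? add == add
Anagram = Yes


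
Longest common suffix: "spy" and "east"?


Word 1: "spy"
Word 2: "east"
Comparing from end:
  Pos -1: 'y' != 't' (stop)
LCS = "" (length 0)


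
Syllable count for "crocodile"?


Word: "crocodile"
Syllable breakdown: croc-o-dile
Counting: 3 parts
= 3 syllables


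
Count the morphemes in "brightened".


Word: "brightened"
Morphemes: bright + -en + -ed
Each morpheme carries meaning
= 3 morphemes


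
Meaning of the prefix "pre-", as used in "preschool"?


Prefix: pre-
Example: preschool = pre- + school
Meaning = before


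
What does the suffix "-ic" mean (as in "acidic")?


Suffix: -ic
Example: acidic = acid + -ic
Meaning = relating to


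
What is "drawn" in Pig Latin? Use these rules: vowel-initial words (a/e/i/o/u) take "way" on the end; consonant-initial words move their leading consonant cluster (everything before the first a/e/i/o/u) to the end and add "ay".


Word: "drawn"
Starts with consonant(s) → move to end, add 'ay'
Consonant cluster: "dr"
Pig Latin = "awndray"


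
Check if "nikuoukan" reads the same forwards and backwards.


Word: "nikuoukan"
Reversed: "nakuoukin"
Forward == Backward? nikuoukan != nakuoukin
Palindrome = No


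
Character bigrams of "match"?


Word: "match" (length 5)
Number of bigrams = 5 - 2 + 1 = 4
  Position 0: "ma"
  Position 1: "at"
  Position 2: "tc"
  Position 3: "ch"
Bigrams = "ma", "at", "tc", "ch"


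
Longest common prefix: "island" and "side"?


Word 1: "island"
Word 2: "side"
Comparing from start:
  Pos 0: 'i' != 's' (stop)
LCP = "" (length 0)


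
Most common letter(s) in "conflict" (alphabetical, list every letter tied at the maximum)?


Word: "conflict"
Letter counts:
  'c': 2
  'f': 1
  'i': 1
  'l': 1
  'n': 1
  'o': 1
  't': 1
Maximum count = 2
Most frequent = 'c' (2 times each)


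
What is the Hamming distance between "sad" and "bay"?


Comparing character by character (same length = 3):
  Pos 0: 's' vs 'b' !=
  Pos 1: 'a' vs 'a' =
  Pos 2: 'd' vs 'y' !=
Hamming distance = 2


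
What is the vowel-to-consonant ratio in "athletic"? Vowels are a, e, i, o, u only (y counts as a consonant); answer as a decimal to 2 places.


Word: "athletic"
Vowels (a,e,i,o,u): 3
Consonants: 5
Ratio = 3/5
= 0.60


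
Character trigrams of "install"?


Word: "install" (length 7)
Number of trigrams = 7 - 3 + 1 = 5
  Position 0: "ins"
  Position 1: "nst"
  Position 2: "sta"
  Position 3: "tal"
  Position 4: "all"
Trigrams = "ins", "nst", "sta", "tal", "all"


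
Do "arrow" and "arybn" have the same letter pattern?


Pattern of "arrow": [0, 1, 1, 2, 3]
Pattern of "arybn": [0, 1, 2, 3, 4]
Patterns do not match
Same pattern = No


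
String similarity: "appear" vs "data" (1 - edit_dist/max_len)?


Word 1: "appear" (length 6)
Word 2: "data" (length 4)
One optimal edit sequence:
  1. delete 'a'  (+1)
  2. substitute 'p' -> 'd'  (+1)
  3. substitute 'p' -> 'a'  (+1)
  4. substitute 'e' -> 't'  (+1)
  5. keep 'a'
  6. delete 'r'  (+1)
Edit distance = 5
Max length = max(6, 4) = 6
Similarity = 1 - 5/6
= 0.1667


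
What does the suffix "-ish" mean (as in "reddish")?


Suffix: -ish
Example: reddish = red + -ish, with a spelling change
Meaning = somewhat / having the qualities of


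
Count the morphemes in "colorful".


Word: "colorful"
Morphemes: color / -ful
Each morpheme carries meaning
= 2 morphemes


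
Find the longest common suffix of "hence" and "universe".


Word 1: "hence"
Word 2: "universe"
Comparing from end:
  Pos -1: 'e' == 'e'
  Pos -2: 'c' != 's' (stop)
LCS = "e" (length 1)


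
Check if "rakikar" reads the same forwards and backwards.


Word: "rakikar"
Reversed: "rakikar"
Forward == Backward? rakikar == rakikar
Palindrome = Yes


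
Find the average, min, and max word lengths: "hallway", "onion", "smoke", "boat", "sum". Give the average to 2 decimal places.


Lengths: "hallway"=7, "onion"=5, "smoke"=5, "boat"=4, "sum"=3
Sum = 24, Count = 5
Average = 24/5 = 4.80
= avg=4.80, min=3, max=7


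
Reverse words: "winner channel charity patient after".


Original: "winner channel charity patient after"
Words (1..n): winner | channel | charity | patient | after
Reversed (n..1): after | patient | charity | channel | winner
Result = "after patient charity channel winner"


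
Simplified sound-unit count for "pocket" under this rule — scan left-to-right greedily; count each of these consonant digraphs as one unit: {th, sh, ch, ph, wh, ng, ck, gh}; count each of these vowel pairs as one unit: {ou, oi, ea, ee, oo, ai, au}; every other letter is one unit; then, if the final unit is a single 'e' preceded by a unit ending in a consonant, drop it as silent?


Word: "pocket" (6 letters)
Left-to-right scan:
  1. 'p' (letter)
  2. 'o' (letter)
  3. 'ck' (digraph)
  4. 'e' (letter)
  5. 't' (letter)
Units from scan: 5
Sound units = 5 units


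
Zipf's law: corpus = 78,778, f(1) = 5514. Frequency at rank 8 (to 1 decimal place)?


Zipf's law: f(r) = f(1) / r
f(1) = 5514
f(8) = 5514 / 8
= 689.3 occurrences


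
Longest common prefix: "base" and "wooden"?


Word 1: "base"
Word 2: "wooden"
Comparing from start:
  Pos 0: 'b' != 'w' (stop)
LCP = "" (length 0)


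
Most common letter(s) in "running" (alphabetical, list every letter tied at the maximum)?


Word: "running"
Letter counts:
  'g': 1
  'i': 1
  'n': 3
  'r': 1
  'u': 1
Maximum count = 3
Most frequent = 'n' (3 times each)


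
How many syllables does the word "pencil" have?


Word: "pencil"
Syllable breakdown: pen / cil
Counting: 2 parts
= 2 syllables


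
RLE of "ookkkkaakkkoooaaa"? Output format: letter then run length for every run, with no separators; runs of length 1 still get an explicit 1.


String: "ookkkkaakkkoooaaa"
Scanning for consecutive runs:
  'o' x 2
  'k' x 4
  'a' x 2
  'k' x 3
  'o' x 3
  'a' x 3
RLE = "o2k4a2k3o3a3"


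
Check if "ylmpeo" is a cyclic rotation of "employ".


Word: "employ", Candidate: "ylmpeo"
Method: check if candidate is substring of word+word
"employemploy" contains "ylmpeo"? No
Is rotation = No


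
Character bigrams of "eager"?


Word: "eager" (length 5)
Number of bigrams = 5 - 2 + 1 = 4
  Position 0: "ea"
  Position 1: "ag"
  Position 2: "ge"
  Position 3: "er"
Bigrams = "ea", "ag", "ge", "er"


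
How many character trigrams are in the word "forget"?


Word: "forget" (length 6)
Number of 3-grams = length - 3 + 1 = 6 - 3 + 1
= 4


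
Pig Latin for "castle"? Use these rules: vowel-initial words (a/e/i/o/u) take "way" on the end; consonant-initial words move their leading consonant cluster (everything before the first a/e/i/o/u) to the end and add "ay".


Word: "castle"
Starts with consonant(s) → move to end, add 'ay'
Consonant cluster: "c"
Pig Latin = "astlecay"


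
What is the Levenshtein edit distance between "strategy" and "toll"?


Word 1: "strategy" (length 8)
Word 2: "toll" (length 4)
One optimal edit sequence (insert/delete/substitute each cost 1):
  1. delete 's'  (+1)
  2. delete 't'  (+1)
  3. delete 'r'  (+1)
  4. delete 'a'  (+1)
  5. keep 't'
  6. substitute 'e' -> 'o'  (+1)
  7. substitute 'g' -> 'l'  (+1)
  8. substitute 'y' -> 'l'  (+1)
Total edit operations: 7
Edit distance = 7


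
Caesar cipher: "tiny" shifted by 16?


Word: "tiny"
Shift: 16
Each letter → (letter + shift) mod 26:
  't' (19) + 16 = 9 → 'j'
  'i' (8) + 16 = 24 → 'y'
  'n' (13) + 16 = 3 → 'd'
  'y' (24) + 16 = 14 → 'o'
Result = "jydo"


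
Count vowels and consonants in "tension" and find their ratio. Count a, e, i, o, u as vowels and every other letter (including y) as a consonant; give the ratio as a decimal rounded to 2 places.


Word: "tension"
Vowels (a,e,i,o,u): 3
Consonants: 4
Ratio = 3/4
= 0.75


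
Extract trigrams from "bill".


Word: "bill" (length 4)
Number of trigrams = 4 - 3 + 1 = 2
  Position 0: "bil"
  Position 1: "ill"
Trigrams = "bil", "ill"


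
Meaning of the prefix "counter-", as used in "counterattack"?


Prefix: counter-
Example: counterattack = counter- + attack
Meaning = against / opposite


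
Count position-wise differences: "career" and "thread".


Comparing character by character (same length = 6):
  Pos 0: 'c' vs 't' !=
  Pos 1: 'a' vs 'h' !=
  Pos 2: 'r' vs 'r' =
  Pos 3: 'e' vs 'e' =
  Pos 4: 'e' vs 'a' !=
  Pos 5: 'r' vs 'd' !=
Hamming distance = 4


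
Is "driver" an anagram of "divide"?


Word 1: "divide" → sorted: ddeiiv
Word 2: "driver" → sorted: deirrv
Same letters? ddeiiv != deirrv
Anagram = No


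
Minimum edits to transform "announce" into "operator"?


Word 1: "announce" (length 8)
Word 2: "operator" (length 8)
One optimal edit sequence (insert/delete/substitute each cost 1):
  1. substitute 'a' -> 'o'  (+1)
  2. substitute 'n' -> 'p'  (+1)
  3. substitute 'n' -> 'e'  (+1)
  4. substitute 'o' -> 'r'  (+1)
  5. substitute 'u' -> 'a'  (+1)
  6. substitute 'n' -> 't'  (+1)
  7. substitute 'c' -> 'o'  (+1)
  8. substitute 'e' -> 'r'  (+1)
Total edit operations: 8
Edit distance = 8


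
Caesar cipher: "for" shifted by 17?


Word: "for"
Shift: 17
Each letter → (letter + shift) mod 26:
  'f' (5) + 17 = 22 → 'w'
  'o' (14) + 17 = 5 → 'f'
  'r' (17) + 17 = 8 → 'i'
Result = "wfi"


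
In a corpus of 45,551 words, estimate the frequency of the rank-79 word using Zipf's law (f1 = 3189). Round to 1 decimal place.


Zipf's law: f(r) = f(1) / r
f(1) = 3189
f(79) = 3189 / 79
= 40.4 occurrences


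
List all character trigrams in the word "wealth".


Word: "wealth" (length 6)
Number of trigrams = 6 - 3 + 1 = 4
  Position 0: "wea"
  Position 1: "eal"
  Position 2: "alt"
  Position 3: "lth"
Trigrams = "wea", "eal", "alt", "lth"


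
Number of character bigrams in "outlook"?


Word: "outlook" (length 7)
Number of 2-grams = length - 2 + 1 = 7 - 2 + 1
= 6


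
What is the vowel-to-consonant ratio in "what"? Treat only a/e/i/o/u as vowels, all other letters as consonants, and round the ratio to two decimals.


Word: "what"
Vowels (a,e,i,o,u): 1
Consonants: 3
Ratio = 1/3
= 0.33


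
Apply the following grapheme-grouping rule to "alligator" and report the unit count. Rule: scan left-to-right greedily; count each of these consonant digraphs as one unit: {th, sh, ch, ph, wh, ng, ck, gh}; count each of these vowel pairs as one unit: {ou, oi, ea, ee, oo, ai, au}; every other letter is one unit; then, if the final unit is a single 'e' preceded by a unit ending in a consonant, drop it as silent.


Word: "alligator" (9 letters)
Left-to-right scan:
  [1] 'a' (letter)
  [2] 'l' (letter)
  [3] 'l' (letter)
  [4] 'i' (letter)
  [5] 'g' (letter)
  [6] 'a' (letter)
  [7] 't' (letter)
  [8] 'o' (letter)
  [9] 'r' (letter)
Units from scan: 9
Sound units = 9 units


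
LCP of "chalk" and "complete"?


Word 1: "chalk"
Word 2: "complete"
Comparing from start:
  Pos 0: 'c' == 'c'
  Pos 1: 'h' != 'o' (stop)
LCP = "c" (length 1)


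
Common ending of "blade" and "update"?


Word 1: "blade"
Word 2: "update"
Comparing from end:
  Pos -1: 'e' == 'e'
  Pos -2: 'd' != 't' (stop)
LCS = "e" (length 1)


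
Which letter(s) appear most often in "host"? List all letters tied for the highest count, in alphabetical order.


Word: "host"
Letter counts:
  'h': 1
  'o': 1
  's': 1
  't': 1
Maximum count = 1
Most frequent = 'h', 'o', 's', 't' (1 time each)


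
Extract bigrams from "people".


Word: "people" (length 6)
Number of bigrams = 6 - 2 + 1 = 5
  Position 0: "pe"
  Position 1: "eo"
  Position 2: "op"
  Position 3: "pl"
  Position 4: "le"
Bigrams = "pe", "eo", "op", "pl", "le"


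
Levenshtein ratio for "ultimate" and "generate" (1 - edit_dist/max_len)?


Word 1: "ultimate" (length 8)
Word 2: "generate" (length 8)
One optimal edit sequence:
  1. substitute 'u' -> 'g'  (+1)
  2. substitute 'l' -> 'e'  (+1)
  3. substitute 't' -> 'n'  (+1)
  4. substitute 'i' -> 'e'  (+1)
  5. substitute 'm' -> 'r'  (+1)
  6. keep 'a'
  7. keep 't'
  8. keep 'e'
Edit distance = 5
Max length = max(8, 8) = 8
Similarity = 1 - 5/8
= 0.3750


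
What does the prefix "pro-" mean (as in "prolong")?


Prefix: pro-
As in: prolong -> pro- + long
Meaning = forward / in favor of


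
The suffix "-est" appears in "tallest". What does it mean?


Suffix: -est
As in: tallest -> tall + -est
Meaning = most


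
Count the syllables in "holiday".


Word: "holiday"
Syllable breakdown: hol / i / day
Counting: 3 parts
= 3 syllables


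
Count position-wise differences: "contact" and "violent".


Comparing character by character (same length = 7):
  Pos 0: 'c' vs 'v' !=
  Pos 1: 'o' vs 'i' !=
  Pos 2: 'n' vs 'o' !=
  Pos 3: 't' vs 'l' !=
  Pos 4: 'a' vs 'e' !=
  Pos 5: 'c' vs 'n' !=
  Pos 6: 't' vs 't' =
Hamming distance = 6


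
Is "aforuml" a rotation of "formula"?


Word: "formula", Candidate: "aforuml"
Method: check if candidate is substring of word+word
"formulaformula" contains "aforuml"? No
Is rotation = No


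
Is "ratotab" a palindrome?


Word: "ratotab"
Reversed: "batotar"
Forward == Backward? ratotab != batotar
Palindrome = No


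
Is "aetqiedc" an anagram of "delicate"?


Word 1: "delicate" → sorted: acdeeilt
Word 2: "aetqiedc" → sorted: acdeeiqt
Same letters? acdeeilt != acdeeiqt
Anagram = No


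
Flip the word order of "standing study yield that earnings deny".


Original: "standing study yield that earnings deny"
Words (1..n): standing | study | yield | that | earnings | deny
Reversed (n..1): deny | earnings | that | yield | study | standing
Result = "deny earnings that yield study standing"


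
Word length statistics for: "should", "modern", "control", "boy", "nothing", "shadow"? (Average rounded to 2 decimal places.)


Lengths: "should"=6, "modern"=6, "control"=7, "boy"=3, "nothing"=7, "shadow"=6
Sum = 35, Count = 6
Average = 35/6 = 5.83
= avg=5.83, min=3, max=7


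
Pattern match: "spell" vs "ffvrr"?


Pattern of "spell": [0, 1, 2, 3, 3]
Pattern of "ffvrr": [0, 0, 1, 2, 2]
Patterns do not match
Same pattern = No


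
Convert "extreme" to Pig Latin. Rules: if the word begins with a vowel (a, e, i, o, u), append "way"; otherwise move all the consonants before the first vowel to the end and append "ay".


Word: "extreme"
Starts with vowel → add 'way'
Pig Latin = "extremeway"


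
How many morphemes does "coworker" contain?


Word: "coworker"
Morphemes: co- | work | -er
Each morpheme carries meaning
= 3 morphemes


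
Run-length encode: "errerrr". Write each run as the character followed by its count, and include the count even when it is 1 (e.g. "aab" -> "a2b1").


String: "errerrr"
Scanning for consecutive runs:
  'e' x 1
  'r' x 2
  'e' x 1
  'r' x 3
RLE = "e1r2e1r3"


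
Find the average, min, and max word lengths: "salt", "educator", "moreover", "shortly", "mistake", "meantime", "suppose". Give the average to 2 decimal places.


Lengths: "salt"=4, "educator"=8, "moreover"=8, "shortly"=7, "mistake"=7, "meantime"=8, "suppose"=7
Sum = 49, Count = 7
Average = 49/7 = 7.00
= avg=7.00, min=4, max=8


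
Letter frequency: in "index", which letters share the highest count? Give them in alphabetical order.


Word: "index"
Letter counts:
  'd': 1
  'e': 1
  'i': 1
  'n': 1
  'x': 1
Maximum count = 1
Most frequent = 'd', 'e', 'i', 'n', 'x' (1 time each)


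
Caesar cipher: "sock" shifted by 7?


Word: "sock"
Shift: 7
Each letter → (letter + shift) mod 26:
  's' (18) + 7 = 25 → 'z'
  'o' (14) + 7 = 21 → 'v'
  'c' (2) + 7 = 9 → 'j'
  'k' (10) + 7 = 17 → 'r'
Result = "zvjr"


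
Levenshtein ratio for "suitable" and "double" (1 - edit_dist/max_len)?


Word 1: "suitable" (length 8)
Word 2: "double" (length 6)
One optimal edit sequence:
  1. delete 's'  (+1)
  2. delete 'u'  (+1)
  3. substitute 'i' -> 'd'  (+1)
  4. substitute 't' -> 'o'  (+1)
  5. substitute 'a' -> 'u'  (+1)
  6. keep 'b'
  7. keep 'l'
  8. keep 'e'
Edit distance = 5
Max length = max(8, 6) = 8
Similarity = 1 - 5/8
= 0.3750


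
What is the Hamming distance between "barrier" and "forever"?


Comparing character by character (same length = 7):
  Pos 0: 'b' vs 'f' !=
  Pos 1: 'a' vs 'o' !=
  Pos 2: 'r' vs 'r' =
  Pos 3: 'r' vs 'e' !=
  Pos 4: 'i' vs 'v' !=
  Pos 5: 'e' vs 'e' =
  Pos 6: 'r' vs 'r' =
Hamming distance = 4


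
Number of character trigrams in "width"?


Word: "width" (length 5)
Number of 3-grams = length - 3 + 1 = 5 - 3 + 1
= 3


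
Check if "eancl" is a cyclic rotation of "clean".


Word: "clean", Candidate: "eancl"
Method: check if candidate is substring of word+word
"cleanclean" contains "eancl"? Yes
Is rotation = Yes


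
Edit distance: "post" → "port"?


Word 1: "post" (length 4)
Word 2: "port" (length 4)
One optimal edit sequence (insert/delete/substitute each cost 1):
  1. keep 'p'
  2. keep 'o'
  3. substitute 's' -> 'r'  (+1)
  4. keep 't'
Total edit operations: 1
Edit distance = 1


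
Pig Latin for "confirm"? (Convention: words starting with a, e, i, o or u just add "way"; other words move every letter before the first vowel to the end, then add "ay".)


Word: "confirm"
Starts with consonant(s) → move to end, add 'ay'
Consonant cluster: "c"
Pig Latin = "onfirmcay"


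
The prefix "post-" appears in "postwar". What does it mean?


Prefix: post-
As in: postwar -> post- + war
Meaning = after


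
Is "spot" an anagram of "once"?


Word 1: "once" → sorted: ceno
Word 2: "spot" → sorted: opst
Same letters? ceno != opst
Anagram = No


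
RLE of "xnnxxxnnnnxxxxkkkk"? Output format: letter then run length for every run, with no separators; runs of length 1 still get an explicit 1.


String: "xnnxxxnnnnxxxxkkkk"
Scanning for consecutive runs:
  'x' x 1
  'n' x 2
  'x' x 3
  'n' x 4
  'x' x 4
  'k' x 4
RLE = "x1n2x3n4x4k4"


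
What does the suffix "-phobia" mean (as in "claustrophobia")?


Suffix: -phobia
As in: claustrophobia -> claustro- + -phobia
Meaning = fear of


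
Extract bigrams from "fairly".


Word: "fairly" (length 6)
Number of bigrams = 6 - 2 + 1 = 5
  Position 0: "fa"
  Position 1: "ai"
  Position 2: "ir"
  Position 3: "rl"
  Position 4: "ly"
Bigrams = "fa", "ai", "ir", "rl", "ly"


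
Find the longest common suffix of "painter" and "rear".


Word 1: "painter"
Word 2: "rear"
Comparing from end:
  Pos -1: 'r' == 'r'
  Pos -2: 'e' != 'a' (stop)
LCS = "r" (length 1)


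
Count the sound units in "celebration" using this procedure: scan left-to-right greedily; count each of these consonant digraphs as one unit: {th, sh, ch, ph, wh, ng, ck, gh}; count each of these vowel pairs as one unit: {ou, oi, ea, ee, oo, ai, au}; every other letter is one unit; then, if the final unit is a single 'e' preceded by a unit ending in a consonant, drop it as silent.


Word: "celebration" (11 letters)
Left-to-right scan:
  (1) 'c' (letter)
  (2) 'e' (letter)
  (3) 'l' (letter)
  (4) 'e' (letter)
  (5) 'b' (letter)
  (6) 'r' (letter)
  (7) 'a' (letter)
  (8) 't' (letter)
  (9) 'i' (letter)
  (10) 'o' (letter)
  (11) 'n' (letter)
Units from scan: 11
Sound units = 11 units


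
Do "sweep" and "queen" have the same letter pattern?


Pattern of "sweep": [0, 1, 2, 2, 3]
Pattern of "queen": [0, 1, 2, 2, 3]
Patterns match
Same pattern = Yes


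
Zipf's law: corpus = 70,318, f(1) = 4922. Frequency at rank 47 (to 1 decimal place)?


Zipf's law: f(r) = f(1) / r
f(1) = 4922
f(47) = 4922 / 47
= 104.7 occurrences


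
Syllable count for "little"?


Word: "little"
Syllable breakdown: lit / tle
Counting: 2 parts
= 2 syllables


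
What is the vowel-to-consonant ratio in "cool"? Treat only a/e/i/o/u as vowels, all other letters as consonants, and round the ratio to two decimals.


Word: "cool"
Vowels (a,e,i,o,u): 2
Consonants: 2
Ratio = 2/2
= 1.00


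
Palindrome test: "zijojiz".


Word: "zijojiz"
Reversed: "zijojiz"
Forward == Backward? zijojiz == zijojiz
Palindrome = Yes


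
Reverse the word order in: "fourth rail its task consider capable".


Original: "fourth rail its task consider capable"
Words (1..n): fourth | rail | its | task | consider | capable
Reversed (n..1): capable | consider | task | its | rail | fourth
Result = "capable consider task its rail fourth"


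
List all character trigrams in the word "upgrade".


Word: "upgrade" (length 7)
Number of trigrams = 7 - 3 + 1 = 5
  Position 0: "upg"
  Position 1: "pgr"
  Position 2: "gra"
  Position 3: "rad"
  Position 4: "ade"
Trigrams = "upg", "pgr", "gra", "rad", "ade"


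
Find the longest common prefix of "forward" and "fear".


Word 1: "forward"
Word 2: "fear"
Comparing from start:
  Pos 0: 'f' == 'f'
  Pos 1: 'o' != 'e' (stop)
LCP = "f" (length 1)


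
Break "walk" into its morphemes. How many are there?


Word: "walk"
Morphemes: walk
Each morpheme carries meaning
= 1 morpheme


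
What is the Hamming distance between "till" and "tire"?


Comparing character by character (same length = 4):
  Pos 0: 't' vs 't' =
  Pos 1: 'i' vs 'i' =
  Pos 2: 'l' vs 'r' !=
  Pos 3: 'l' vs 'e' !=
Hamming distance = 2


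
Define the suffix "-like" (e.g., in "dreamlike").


Suffix: -like
As in: dreamlike -> dream + -like
Meaning = resembling


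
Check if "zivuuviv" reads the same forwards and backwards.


Word: "zivuuviv"
Reversed: "vivuuviz"
Forward == Backward? zivuuviv != vivuuviz
Palindrome = No


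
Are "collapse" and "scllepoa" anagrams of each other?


Word 1: "collapse" → sorted: acellops
Word 2: "scllepoa" → sorted: acellops
Same letters? acellops == acellops
Anagram = Yes


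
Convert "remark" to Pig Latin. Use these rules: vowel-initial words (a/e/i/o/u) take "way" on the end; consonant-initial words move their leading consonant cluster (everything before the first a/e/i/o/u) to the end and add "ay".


Word: "remark"
Starts with consonant(s) → move to end, add 'ay'
Consonant cluster: "r"
Pig Latin = "emarkray"


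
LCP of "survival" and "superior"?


Word 1: "survival"
Word 2: "superior"
Comparing from start:
  Pos 0: 's' == 's'
  Pos 1: 'u' == 'u'
  Pos 2: 'r' != 'p' (stop)
LCP = "su" (length 2)


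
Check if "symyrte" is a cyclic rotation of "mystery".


Word: "mystery", Candidate: "symyrte"
Method: check if candidate is substring of word+word
"mysterymystery" contains "symyrte"? No
Is rotation = No


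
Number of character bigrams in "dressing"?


Word: "dressing" (length 8)
Number of 2-grams = length - 2 + 1 = 8 - 2 + 1
= 7


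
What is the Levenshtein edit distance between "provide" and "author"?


Word 1: "provide" (length 7)
Word 2: "author" (length 6)
One optimal edit sequence (insert/delete/substitute each cost 1):
  1. delete 'p'  (+1)
  2. substitute 'r' -> 'a'  (+1)
  3. substitute 'o' -> 'u'  (+1)
  4. substitute 'v' -> 't'  (+1)
  5. substitute 'i' -> 'h'  (+1)
  6. substitute 'd' -> 'o'  (+1)
  7. substitute 'e' -> 'r'  (+1)
Total edit operations: 7
Edit distance = 7


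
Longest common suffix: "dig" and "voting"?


Word 1: "dig"
Word 2: "voting"
Comparing from end:
  Pos -1: 'g' == 'g'
  Pos -2: 'i' != 'n' (stop)
LCS = "g" (length 1)


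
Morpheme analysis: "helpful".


Word: "helpful"
Morphemes: help | -ful
Each morpheme carries meaning
= 2 morphemes


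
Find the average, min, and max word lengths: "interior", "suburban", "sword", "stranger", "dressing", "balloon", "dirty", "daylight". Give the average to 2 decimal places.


Lengths: "interior"=8, "suburban"=8, "sword"=5, "stranger"=8, "dressing"=8, "balloon"=7, "dirty"=5, "daylight"=8
Sum = 57, Count = 8
Average = 57/8 = 7.13
= avg=7.13, min=5, max=8


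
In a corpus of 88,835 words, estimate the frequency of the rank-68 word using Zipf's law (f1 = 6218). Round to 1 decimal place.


Zipf's law: f(r) = f(1) / r
f(1) = 6218
f(68) = 6218 / 68
= 91.4 occurrences


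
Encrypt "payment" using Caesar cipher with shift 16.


Word: "payment"
Shift: 16
Each letter → (letter + shift) mod 26:
  'p' (15) + 16 = 5 → 'f'
  'a' (0) + 16 = 16 → 'q'
  'y' (24) + 16 = 14 → 'o'
  'm' (12) + 16 = 2 → 'c'
  'e' (4) + 16 = 20 → 'u'
  'n' (13) + 16 = 3 → 'd'
  't' (19) + 16 = 9 → 'j'
Result = "fqocudj"


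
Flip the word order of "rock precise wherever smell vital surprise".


Original: "rock precise wherever smell vital surprise"
Words (1..n): rock | precise | wherever | smell | vital | surprise
Reversed (n..1): surprise | vital | smell | wherever | precise | rock
Result = "surprise vital smell wherever precise rock"


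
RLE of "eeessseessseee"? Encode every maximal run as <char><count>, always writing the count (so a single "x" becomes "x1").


String: "eeessseessseee"
Scanning for consecutive runs:
  'e' x 3
  's' x 3
  'e' x 2
  's' x 3
  'e' x 3
RLE = "e3s3e2s3e3"


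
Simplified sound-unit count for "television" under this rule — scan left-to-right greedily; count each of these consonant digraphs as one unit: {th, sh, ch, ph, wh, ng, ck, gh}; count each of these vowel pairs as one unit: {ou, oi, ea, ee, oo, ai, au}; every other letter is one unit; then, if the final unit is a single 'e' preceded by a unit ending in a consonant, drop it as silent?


Word: "television" (10 letters)
Left-to-right scan:
  1. 't' (letter)
  2. 'e' (letter)
  3. 'l' (letter)
  4. 'e' (letter)
  5. 'v' (letter)
  6. 'i' (letter)
  7. 's' (letter)
  8. 'i' (letter)
  9. 'o' (letter)
  10. 'n' (letter)
Units from scan: 10
Sound units = 10 units


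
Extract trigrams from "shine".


Word: "shine" (length 5)
Number of trigrams = 5 - 3 + 1 = 3
  Position 0: "shi"
  Position 1: "hin"
  Position 2: "ine"
Trigrams = "shi", "hin", "ine"


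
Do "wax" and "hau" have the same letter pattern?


Pattern of "wax": [0, 1, 2]
Pattern of "hau": [0, 1, 2]
Patterns match
Same pattern = Yes


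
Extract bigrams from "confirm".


Word: "confirm" (length 7)
Number of bigrams = 7 - 2 + 1 = 6
  Position 0: "co"
  Position 1: "on"
  Position 2: "nf"
  Position 3: "fi"
  Position 4: "ir"
  Position 5: "rm"
Bigrams = "co", "on", "nf", "fi", "ir", "rm"


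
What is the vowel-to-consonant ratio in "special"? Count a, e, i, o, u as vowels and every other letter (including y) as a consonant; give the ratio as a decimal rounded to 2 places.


Word: "special"
Vowels (a,e,i,o,u): 3
Consonants: 4
Ratio = 3/4
= 0.75


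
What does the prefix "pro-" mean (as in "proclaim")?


Prefix: pro-
As in: proclaim -> pro- + claim
Meaning = forward / in favor of


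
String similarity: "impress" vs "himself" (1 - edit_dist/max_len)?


Word 1: "impress" (length 7)
Word 2: "himself" (length 7)
One optimal edit sequence:
  1. insert 'h'  (+1)
  2. keep 'i'
  3. keep 'm'
  4. delete 'p'  (+1)
  5. substitute 'r' -> 's'  (+1)
  6. keep 'e'
  7. substitute 's' -> 'l'  (+1)
  8. substitute 's' -> 'f'  (+1)
Edit distance = 5
Max length = max(7, 7) = 7
Similarity = 1 - 5/7
= 0.2857


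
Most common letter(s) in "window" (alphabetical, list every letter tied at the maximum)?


Word: "window"
Letter counts:
  'd': 1
  'i': 1
  'n': 1
  'o': 1
  'w': 2
Maximum count = 2
Most frequent = 'w' (2 times each)


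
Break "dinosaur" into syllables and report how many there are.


Word: "dinosaur"
Syllable breakdown: di | no | saur
Counting: 3 parts
= 3 syllables


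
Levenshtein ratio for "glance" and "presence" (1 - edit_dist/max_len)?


Word 1: "glance" (length 6)
Word 2: "presence" (length 8)
One optimal edit sequence:
  1. insert 'p'  (+1)
  2. insert 'r'  (+1)
  3. substitute 'g' -> 'e'  (+1)
  4. substitute 'l' -> 's'  (+1)
  5. substitute 'a' -> 'e'  (+1)
  6. keep 'n'
  7. keep 'c'
  8. keep 'e'
Edit distance = 5
Max length = max(6, 8) = 8
Similarity = 1 - 5/8
= 0.3750


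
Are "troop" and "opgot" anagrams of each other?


Word 1: "troop" → sorted: ooprt
Word 2: "opgot" → sorted: goopt
Same letters? ooprt != goopt
Anagram = No


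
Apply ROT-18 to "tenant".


Word: "tenant"
Shift: 18
Each letter → (letter + shift) mod 26:
  't' (19) + 18 = 11 → 'l'
  'e' (4) + 18 = 22 → 'w'
  'n' (13) + 18 = 5 → 'f'
  'a' (0) + 18 = 18 → 's'
  'n' (13) + 18 = 5 → 'f'
  't' (19) + 18 = 11 → 'l'
Result = "lwfsfl"


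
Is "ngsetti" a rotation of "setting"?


Word: "setting", Candidate: "ngsetti"
Method: check if candidate is substring of word+word
"settingsetting" contains "ngsetti"? Yes
Is rotation = Yes


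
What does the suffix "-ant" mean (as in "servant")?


Suffix: -ant
Example: servant = serve + -ant, with a spelling change
Meaning = one who / that which


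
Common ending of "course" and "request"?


Word 1: "course"
Word 2: "request"
Comparing from end:
  Pos -1: 'e' != 't' (stop)
LCS = "" (length 0)


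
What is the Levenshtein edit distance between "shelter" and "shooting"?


Word 1: "shelter" (length 7)
Word 2: "shooting" (length 8)
One optimal edit sequence (insert/delete/substitute each cost 1):
  1. keep 's'
  2. keep 'h'
  3. substitute 'e' -> 'o'  (+1)
  4. substitute 'l' -> 'o'  (+1)
  5. keep 't'
  6. insert 'i'  (+1)
  7. substitute 'e' -> 'n'  (+1)
  8. substitute 'r' -> 'g'  (+1)
Total edit operations: 5
Edit distance = 5
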